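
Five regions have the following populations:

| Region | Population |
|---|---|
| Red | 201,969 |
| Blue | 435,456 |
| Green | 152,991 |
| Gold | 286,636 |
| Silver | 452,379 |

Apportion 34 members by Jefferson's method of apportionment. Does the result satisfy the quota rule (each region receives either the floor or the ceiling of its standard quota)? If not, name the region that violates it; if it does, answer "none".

Standard quotas: Red 4.490, Blue 9.680, Green 3.401, Gold 6.372, Silver 10.057.
Jefferson allocation: Red 4, Blue 10, Green 3, Gold 6, Silver 11.
Every allocation lies between the lower and upper quota.

none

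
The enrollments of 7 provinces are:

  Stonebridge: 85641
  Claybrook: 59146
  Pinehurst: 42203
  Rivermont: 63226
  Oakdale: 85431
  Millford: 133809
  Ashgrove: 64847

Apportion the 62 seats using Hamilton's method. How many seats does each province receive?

Total 534303; standard divisor 534303/62 ≈ 8617.79.
Standard quotas: Stonebridge 9.9377, Claybrook 6.8632, Pinehurst 4.8972, Rivermont 7.3367, Oakdale 9.9133, Millford 15.5271, Ashgrove 7.5248.
Lower quotas: Stonebridge 9, Claybrook 6, Pinehurst 4, Rivermont 7, Oakdale 9, Millford 15, Ashgrove 7 (sum 57, leaving 5 seats).
Remainders in descending order: Stonebridge 0.9377, Oakdale 0.9133, Pinehurst 0.8972, Claybrook 0.8632, Millford 0.5271, Ashgrove 0.5248, Rivermont 0.3367.
Largest remainders: Stonebridge, Oakdale, Pinehurst, Claybrook, Millford receive the extra seats.

Stonebridge 10, Claybrook 7, Pinehurst 5, Rivermont 7, Oakdale 10, Millford 16, Ashgrove 7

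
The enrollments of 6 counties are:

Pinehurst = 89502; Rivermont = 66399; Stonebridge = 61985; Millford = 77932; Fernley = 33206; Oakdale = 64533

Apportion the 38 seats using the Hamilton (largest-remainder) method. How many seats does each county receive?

Pinehurst 9, Rivermont 6, Stonebridge 6, Millford 8, Fernley 3, Oakdale 6

Total 393557; standard divisor 393557/38 ≈ 10356.763.
Standard quotas: Pinehurst 8.6419, Rivermont 6.4112, Stonebridge 5.9850, Millford 7.5247, Fernley 3.2062, Oakdale 6.2310.
Lower quotas: Pinehurst 8, Rivermont 6, Stonebridge 5, Millford 7, Fernley 3, Oakdale 6 (sum 35, leaving 3 seats).
Remainders in descending order: Stonebridge 0.9850, Pinehurst 0.6419, Millford 0.5247, Rivermont 0.4112, Oakdale 0.2310, Fernley 0.2062.
Largest remainders: Stonebridge, Pinehurst, Millford receive the extra seats.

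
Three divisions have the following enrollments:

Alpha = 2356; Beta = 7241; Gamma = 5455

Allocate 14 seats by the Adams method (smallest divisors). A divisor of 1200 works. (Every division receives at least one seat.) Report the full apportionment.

With modified divisor 1200: modified quotas Alpha 1.963, Beta 6.034, Gamma 4.546.
Rounding up: Alpha 2, Beta 7, Gamma 5 (total 14).

Alpha: 2, Beta: 7, Gamma: 5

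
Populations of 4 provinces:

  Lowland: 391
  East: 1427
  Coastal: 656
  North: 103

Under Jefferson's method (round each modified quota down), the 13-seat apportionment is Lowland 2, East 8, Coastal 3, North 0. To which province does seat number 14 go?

Coastal

Priority for the next seat is population ÷ (current seats + 1).
Priorities: Lowland 130.333, East 158.556, Coastal 164.000, North 103.000.
Highest priority: Coastal.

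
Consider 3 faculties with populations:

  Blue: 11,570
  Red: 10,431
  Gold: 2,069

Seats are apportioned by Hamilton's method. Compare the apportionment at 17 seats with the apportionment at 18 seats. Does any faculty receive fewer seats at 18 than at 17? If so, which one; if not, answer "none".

At 17 seats: Blue 8, Red 7, Gold 2.
At 18 seats: Blue 9, Red 8, Gold 1.
Gold drops from 2 to 1.

Gold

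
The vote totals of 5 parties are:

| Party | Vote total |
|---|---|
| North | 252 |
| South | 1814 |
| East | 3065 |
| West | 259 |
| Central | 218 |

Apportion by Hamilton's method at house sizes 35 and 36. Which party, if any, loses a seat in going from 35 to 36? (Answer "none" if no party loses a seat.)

North

At 35 seats: North 2, South 11, East 19, West 2, Central 1.
At 36 seats: North 1, South 12, East 20, West 2, Central 1.
North drops from 2 to 1.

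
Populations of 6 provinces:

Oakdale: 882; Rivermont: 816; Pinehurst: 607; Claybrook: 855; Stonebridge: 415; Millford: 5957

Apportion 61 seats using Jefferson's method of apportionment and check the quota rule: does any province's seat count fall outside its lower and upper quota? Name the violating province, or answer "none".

Standard quotas: Oakdale 5.644, Rivermont 5.222, Pinehurst 3.884, Claybrook 5.472, Stonebridge 2.656, Millford 38.122.
Jefferson allocation: Oakdale 5, Rivermont 5, Pinehurst 4, Claybrook 5, Stonebridge 2, Millford 40.
Millford has quota 38.122 (lower 38, upper 39) but receives 40 — outside the quota interval.

Millford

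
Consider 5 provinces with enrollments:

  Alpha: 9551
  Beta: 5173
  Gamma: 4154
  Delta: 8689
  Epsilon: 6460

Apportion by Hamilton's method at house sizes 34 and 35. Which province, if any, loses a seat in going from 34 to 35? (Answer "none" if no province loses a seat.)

none

At 34 seats: Alpha 10, Beta 5, Gamma 4, Delta 9, Epsilon 6.
At 35 seats: Alpha 10, Beta 5, Gamma 4, Delta 9, Epsilon 7.
No province's allocation decreased.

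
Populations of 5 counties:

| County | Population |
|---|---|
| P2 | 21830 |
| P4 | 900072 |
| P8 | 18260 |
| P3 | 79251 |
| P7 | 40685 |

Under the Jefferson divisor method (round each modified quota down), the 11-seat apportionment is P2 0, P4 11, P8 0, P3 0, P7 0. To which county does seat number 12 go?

Priority for the next seat is population ÷ (current seats + 1).
Priorities: P2 21830.000, P4 75006.000, P8 18260.000, P3 79251.000, P7 40685.000.
Highest priority: P3.

P3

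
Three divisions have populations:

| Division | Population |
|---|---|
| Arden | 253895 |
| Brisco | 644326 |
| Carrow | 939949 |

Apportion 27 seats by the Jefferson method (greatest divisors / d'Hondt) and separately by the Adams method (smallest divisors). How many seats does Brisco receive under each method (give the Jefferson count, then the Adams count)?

Jefferson: Arden 3, Brisco 10, Carrow 14.
Adams: Arden 4, Brisco 9, Carrow 14.
Brisco gets 10 under Jefferson and 9 under Adams.

10 and 9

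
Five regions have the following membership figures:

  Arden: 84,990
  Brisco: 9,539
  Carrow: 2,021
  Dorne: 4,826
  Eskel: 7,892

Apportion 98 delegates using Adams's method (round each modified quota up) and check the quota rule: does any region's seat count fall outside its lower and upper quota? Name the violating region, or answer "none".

Arden

Standard quotas: Arden 76.226, Brisco 8.555, Carrow 1.813, Dorne 4.328, Eskel 7.078.
Adams allocation: Arden 75, Brisco 9, Carrow 2, Dorne 5, Eskel 7.
Arden has quota 76.226 (lower 76, upper 77) but receives 75 — outside the quota interval.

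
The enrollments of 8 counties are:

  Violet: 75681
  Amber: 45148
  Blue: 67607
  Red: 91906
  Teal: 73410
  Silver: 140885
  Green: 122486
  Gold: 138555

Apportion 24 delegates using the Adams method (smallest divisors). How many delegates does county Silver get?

Standard divisor 755678/24 ≈ 31486.583; standard quotas: Violet 2.404, Amber 1.434, Blue 2.147, Red 2.919, Teal 2.331, Silver 4.474, Green 3.890, Gold 4.400.
Rounding up gives 3, 2, 3, 3, 3, 5, 4, 5 = 28 seats, so the divisor must be adjusted.
With modified divisor 37300: modified quotas Violet 2.029, Amber 1.210, Blue 1.813, Red 2.464, Teal 1.968, Silver 3.777, Green 3.284, Gold 3.715.
Rounding up: Violet 3, Amber 2, Blue 2, Red 3, Teal 2, Silver 4, Green 4, Gold 4 (total 24).
Silver receives 4.

4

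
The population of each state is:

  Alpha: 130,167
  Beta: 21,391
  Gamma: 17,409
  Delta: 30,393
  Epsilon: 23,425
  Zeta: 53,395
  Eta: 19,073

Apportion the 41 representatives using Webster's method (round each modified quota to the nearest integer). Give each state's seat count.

Alpha 18, Beta 3, Gamma 2, Delta 4, Epsilon 3, Zeta 8, Eta 3

Standard divisor 295253/41 ≈ 7201.293; standard quotas: Alpha 18.076, Beta 2.970, Gamma 2.417, Delta 4.220, Epsilon 3.253, Zeta 7.415, Eta 2.649.
Rounding to the nearest integer gives 18, 3, 2, 4, 3, 7, 3 = 40 seats, so the divisor must be adjusted.
With modified divisor 7100: modified quotas Alpha 18.333, Beta 3.013, Gamma 2.452, Delta 4.281, Epsilon 3.299, Zeta 7.520, Eta 2.686.
Rounding to the nearest integer: Alpha 18, Beta 3, Gamma 2, Delta 4, Epsilon 3, Zeta 8, Eta 3 (total 41).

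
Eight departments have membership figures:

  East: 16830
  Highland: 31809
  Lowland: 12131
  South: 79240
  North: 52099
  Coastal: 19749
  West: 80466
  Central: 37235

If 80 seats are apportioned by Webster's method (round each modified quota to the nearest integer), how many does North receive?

Standard divisor 329559/80 ≈ 4119.488; standard quotas: East 4.085, Highland 7.722, Lowland 2.945, South 19.235, North 12.647, Coastal 4.794, West 19.533, Central 9.039.
Rounding to the nearest integer gives 4, 8, 3, 19, 13, 5, 20, 9 = 81 seats, so the divisor must be adjusted.
With modified divisor 4150: modified quotas East 4.055, Highland 7.665, Lowland 2.923, South 19.094, North 12.554, Coastal 4.759, West 19.389, Central 8.972.
Rounding to the nearest integer: East 4, Highland 8, Lowland 3, South 19, North 13, Coastal 5, West 19, Central 9 (total 80).
North receives 13.

13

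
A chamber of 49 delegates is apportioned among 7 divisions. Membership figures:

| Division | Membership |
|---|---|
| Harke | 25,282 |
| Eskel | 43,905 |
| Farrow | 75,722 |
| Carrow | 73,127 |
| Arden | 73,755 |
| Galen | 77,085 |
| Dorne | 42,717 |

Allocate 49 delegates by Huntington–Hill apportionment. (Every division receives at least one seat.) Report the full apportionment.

Harke: 3, Eskel: 5, Farrow: 9, Carrow: 9, Arden: 9, Galen: 9, Dorne: 5

With divisor 8372: modified quotas Harke 3.020, Eskel 5.244, Farrow 9.045, Carrow 8.735, Arden 8.810, Galen 9.207, Dorne 5.102.
Geometric-mean thresholds: Harke √(3·4)=3.464, Eskel √(5·6)=5.477, Farrow √(9·10)=9.487, Carrow √(8·9)=8.485, Arden √(8·9)=8.485, Galen √(9·10)=9.487, Dorne √(5·6)=5.477.
Each quota rounded against its threshold gives Harke 3, Eskel 5, Farrow 9, Carrow 9, Arden 9, Galen 9, Dorne 5 (total 49).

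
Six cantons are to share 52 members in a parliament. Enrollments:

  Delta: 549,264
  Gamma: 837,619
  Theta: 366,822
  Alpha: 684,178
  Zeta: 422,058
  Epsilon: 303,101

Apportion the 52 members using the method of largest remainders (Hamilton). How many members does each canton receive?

Delta 9; Gamma 14; Theta 6; Alpha 11; Zeta 7; Epsilon 5

Total 3163042; standard divisor 3163042/52 ≈ 60827.731.
Standard quotas: Delta 9.0298, Gamma 13.7703, Theta 6.0305, Alpha 11.2478, Zeta 6.9386, Epsilon 4.9829.
Lower quotas: Delta 9, Gamma 13, Theta 6, Alpha 11, Zeta 6, Epsilon 4 (sum 49, leaving 3 seats).
Remainders in descending order: Epsilon 0.9829, Zeta 0.9386, Gamma 0.7703, Alpha 0.2478, Theta 0.0305, Delta 0.0298.
Largest remainders: Epsilon, Zeta, Gamma receive the extra seats.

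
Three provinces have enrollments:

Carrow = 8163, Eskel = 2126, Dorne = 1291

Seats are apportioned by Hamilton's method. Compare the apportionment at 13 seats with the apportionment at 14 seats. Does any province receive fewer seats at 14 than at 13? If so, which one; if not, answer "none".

Dorne

At 13 seats: Carrow 9, Eskel 2, Dorne 2.
At 14 seats: Carrow 10, Eskel 3, Dorne 1.
Dorne drops from 2 to 1.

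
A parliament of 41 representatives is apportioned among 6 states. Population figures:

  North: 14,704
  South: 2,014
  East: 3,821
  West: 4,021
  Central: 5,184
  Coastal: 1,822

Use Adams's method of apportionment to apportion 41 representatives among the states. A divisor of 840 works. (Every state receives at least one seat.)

With modified divisor 840: modified quotas North 17.505, South 2.398, East 4.549, West 4.787, Central 6.171, Coastal 2.169.
Rounding up: North 18, South 3, East 5, West 5, Central 7, Coastal 3 (total 41).

North 18, South 3, East 5, West 5, Central 7, Coastal 3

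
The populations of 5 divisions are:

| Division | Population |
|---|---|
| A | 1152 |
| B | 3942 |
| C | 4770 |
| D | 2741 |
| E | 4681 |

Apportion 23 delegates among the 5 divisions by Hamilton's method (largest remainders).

Standard divisor: 17286 ÷ 23 ≈ 751.565.
Standard quotas: A 1.533, B 5.245, C 6.347, D 3.647, E 6.228.
Lower quotas: A 1, B 5, C 6, D 3, E 6 (sum 21, leaving 2 seats).
Remainders in descending order: D 0.647, A 0.533, C 0.347, B 0.245, E 0.228.
Largest remainders: D, A receive the extra seats.

A: 2, B: 5, C: 6, D: 4, E: 6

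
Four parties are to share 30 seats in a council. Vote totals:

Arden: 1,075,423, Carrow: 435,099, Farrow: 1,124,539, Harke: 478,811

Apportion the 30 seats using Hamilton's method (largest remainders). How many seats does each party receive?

Standard divisor: 3113872 ÷ 30 ≈ 103795.733.
Standard quotas: Arden 10.3610, Carrow 4.1919, Farrow 10.8342, Harke 4.6130.
Lower quotas: Arden 10, Carrow 4, Farrow 10, Harke 4 (sum 28, leaving 2 seats).
Remainders in descending order: Farrow 0.8342, Harke 0.6130, Arden 0.3610, Carrow 0.1919.
The surplus seats go to Farrow, Harke.

Arden: 10; Carrow: 4; Farrow: 11; Harke: 5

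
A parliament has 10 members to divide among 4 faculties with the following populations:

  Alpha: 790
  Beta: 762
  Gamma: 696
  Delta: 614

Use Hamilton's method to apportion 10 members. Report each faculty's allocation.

The standard divisor is 2862/10 ≈ 286.2.
Standard quotas: Alpha 2.760, Beta 2.662, Gamma 2.432, Delta 2.145.
Lower quotas: Alpha 2, Beta 2, Gamma 2, Delta 2 (sum 8, leaving 2 seats).
Remainders in descending order: Alpha 0.760, Beta 0.662, Gamma 0.432, Delta 0.145.
Largest remainders: Alpha, Beta receive the extra seats.

Alpha: 3; Beta: 3; Gamma: 2; Delta: 2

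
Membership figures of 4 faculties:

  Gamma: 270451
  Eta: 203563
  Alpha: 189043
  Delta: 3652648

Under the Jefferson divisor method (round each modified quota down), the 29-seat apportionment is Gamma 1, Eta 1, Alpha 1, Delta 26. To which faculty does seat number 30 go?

Priority for the next seat is population ÷ (current seats + 1).
Priorities: Gamma 135225.500, Eta 101781.500, Alpha 94521.500, Delta 135283.259.
Highest priority: Delta.

Delta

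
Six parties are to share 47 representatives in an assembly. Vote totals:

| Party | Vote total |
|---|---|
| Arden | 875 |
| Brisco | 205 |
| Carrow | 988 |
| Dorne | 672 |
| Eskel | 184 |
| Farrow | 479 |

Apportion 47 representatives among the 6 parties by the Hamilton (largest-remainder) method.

Arden 12, Brisco 3, Carrow 14, Dorne 9, Eskel 2, Farrow 7

Total 3403; standard divisor 3403/47 ≈ 72.404.
Standard quotas: Arden 12.085, Brisco 2.831, Carrow 13.646, Dorne 9.281, Eskel 2.541, Farrow 6.616.
Lower quotas: Arden 12, Brisco 2, Carrow 13, Dorne 9, Eskel 2, Farrow 6 (sum 44, leaving 3 seats).
Remainders in descending order: Brisco 0.831, Carrow 0.646, Farrow 0.616, Eskel 0.541, Dorne 0.281, Arden 0.085.
Largest remainders: Brisco, Carrow, Farrow receive the extra seats.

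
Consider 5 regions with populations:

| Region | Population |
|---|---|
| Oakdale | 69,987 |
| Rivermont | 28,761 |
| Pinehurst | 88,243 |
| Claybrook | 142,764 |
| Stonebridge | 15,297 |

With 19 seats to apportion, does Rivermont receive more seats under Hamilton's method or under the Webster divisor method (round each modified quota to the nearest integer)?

Hamilton: Oakdale 4, Rivermont 1, Pinehurst 5, Claybrook 8, Stonebridge 1.
Webster: Oakdale 4, Rivermont 2, Pinehurst 5, Claybrook 7, Stonebridge 1.
Rivermont gets 1 under Hamilton and 2 under Webster.

Webster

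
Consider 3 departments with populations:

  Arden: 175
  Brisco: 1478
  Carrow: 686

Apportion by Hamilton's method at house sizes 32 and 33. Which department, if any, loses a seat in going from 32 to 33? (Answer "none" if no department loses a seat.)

At 32 seats: Arden 3, Brisco 20, Carrow 9.
At 33 seats: Arden 2, Brisco 21, Carrow 10.
Arden drops from 3 to 2.

Arden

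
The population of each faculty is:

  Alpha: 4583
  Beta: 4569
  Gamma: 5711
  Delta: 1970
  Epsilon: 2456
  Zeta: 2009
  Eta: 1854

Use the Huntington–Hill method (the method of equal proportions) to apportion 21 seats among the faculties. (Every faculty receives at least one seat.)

With divisor 1160: modified quotas Alpha 3.951, Beta 3.939, Gamma 4.923, Delta 1.698, Epsilon 2.117, Zeta 1.732, Eta 1.598.
Geometric-mean thresholds: Alpha √(3·4)=3.464, Beta √(3·4)=3.464, Gamma √(4·5)=4.472, Delta √(1·2)=1.414, Epsilon √(2·3)=2.449, Zeta √(1·2)=1.414, Eta √(1·2)=1.414.
Each quota rounded against its threshold gives Alpha 4, Beta 4, Gamma 5, Delta 2, Epsilon 2, Zeta 2, Eta 2 (total 21).

Alpha 4; Beta 4; Gamma 5; Delta 2; Epsilon 2; Zeta 2; Eta 2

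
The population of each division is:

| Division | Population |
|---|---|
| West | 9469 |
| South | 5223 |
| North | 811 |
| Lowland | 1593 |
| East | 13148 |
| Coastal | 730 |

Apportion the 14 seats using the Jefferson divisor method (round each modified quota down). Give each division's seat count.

West 5, South 2, North 0, Lowland 0, East 7, Coastal 0

Standard divisor 30974/14 ≈ 2212.429; standard quotas: West 4.280, South 2.361, North 0.367, Lowland 0.720, East 5.943, Coastal 0.330.
Rounding down gives 4, 2, 0, 0, 5, 0 = 11 seats, so the divisor must be adjusted.
With modified divisor 1800: modified quotas West 5.261, South 2.902, North 0.451, Lowland 0.885, East 7.304, Coastal 0.406.
Rounding down: West 5, South 2, North 0, Lowland 0, East 7, Coastal 0 (total 14).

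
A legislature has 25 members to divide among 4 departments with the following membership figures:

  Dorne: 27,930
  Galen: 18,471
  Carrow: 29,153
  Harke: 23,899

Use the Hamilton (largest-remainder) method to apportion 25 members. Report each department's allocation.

Dorne 7; Galen 5; Carrow 7; Harke 6

Standard divisor: 99453 ÷ 25 ≈ 3978.12.
Standard quotas: Dorne 7.0209, Galen 4.6431, Carrow 7.3283, Harke 6.0076.
Lower quotas: Dorne 7, Galen 4, Carrow 7, Harke 6 (sum 24, leaving 1 seat).
Remainders in descending order: Galen 0.6431, Carrow 0.3283, Dorne 0.0209, Harke 0.0076.
The surplus seat goes to Galen.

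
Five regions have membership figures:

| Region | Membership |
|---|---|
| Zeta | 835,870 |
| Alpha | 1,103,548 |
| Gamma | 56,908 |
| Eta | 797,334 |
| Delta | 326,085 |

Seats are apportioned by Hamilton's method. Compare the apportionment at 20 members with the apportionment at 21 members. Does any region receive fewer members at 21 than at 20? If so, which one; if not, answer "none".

At 20 seats: Zeta 5, Alpha 7, Gamma 1, Eta 5, Delta 2.
At 21 seats: Zeta 6, Alpha 8, Gamma 0, Eta 5, Delta 2.
Gamma drops from 1 to 0.

Gamma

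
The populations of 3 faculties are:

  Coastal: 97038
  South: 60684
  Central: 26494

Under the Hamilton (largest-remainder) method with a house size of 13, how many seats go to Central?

Total 184216; standard divisor 184216/13 ≈ 14170.462.
Standard quotas: Coastal 6.8479, South 4.2824, Central 1.8697.
Lower quotas: Coastal 6, South 4, Central 1 (sum 11, leaving 2 seats).
Remainders in descending order: Central 0.8697, Coastal 0.8479, South 0.2824.
Largest remainders: Central, Coastal receive the extra seats.
Central receives 2.

2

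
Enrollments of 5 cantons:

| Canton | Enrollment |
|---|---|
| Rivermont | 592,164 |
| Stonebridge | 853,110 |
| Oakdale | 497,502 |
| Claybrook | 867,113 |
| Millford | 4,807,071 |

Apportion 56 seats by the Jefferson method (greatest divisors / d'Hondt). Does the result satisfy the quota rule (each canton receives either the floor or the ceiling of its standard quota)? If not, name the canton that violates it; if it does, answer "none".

Millford

Standard quotas: Rivermont 4.354, Stonebridge 6.272, Oakdale 3.658, Claybrook 6.375, Millford 35.342.
Jefferson allocation: Rivermont 4, Stonebridge 6, Oakdale 3, Claybrook 6, Millford 37.
Millford has quota 35.342 (lower 35, upper 36) but receives 37 — outside the quota interval.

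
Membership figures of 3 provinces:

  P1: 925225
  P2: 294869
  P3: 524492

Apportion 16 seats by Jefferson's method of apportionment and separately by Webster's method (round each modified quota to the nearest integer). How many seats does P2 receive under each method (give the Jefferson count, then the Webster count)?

2 and 3

Jefferson: P1 9, P2 2, P3 5.
Webster: P1 8, P2 3, P3 5.
P2 gets 2 under Jefferson and 3 under Webster.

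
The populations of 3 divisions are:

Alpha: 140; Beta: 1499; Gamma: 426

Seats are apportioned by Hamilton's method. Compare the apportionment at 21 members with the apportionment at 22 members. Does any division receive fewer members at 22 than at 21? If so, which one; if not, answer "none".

Alpha

At 21 seats: Alpha 2, Beta 15, Gamma 4.
At 22 seats: Alpha 1, Beta 16, Gamma 5.
Alpha drops from 2 to 1.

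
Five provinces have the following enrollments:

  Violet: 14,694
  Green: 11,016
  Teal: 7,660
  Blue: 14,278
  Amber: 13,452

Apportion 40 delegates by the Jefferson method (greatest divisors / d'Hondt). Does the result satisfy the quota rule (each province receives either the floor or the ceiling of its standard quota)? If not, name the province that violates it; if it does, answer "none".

none

Standard quotas: Violet 9.620, Green 7.212, Teal 5.015, Blue 9.347, Amber 8.807.
Jefferson allocation: Violet 10, Green 7, Teal 5, Blue 9, Amber 9.
Every allocation lies between the lower and upper quota.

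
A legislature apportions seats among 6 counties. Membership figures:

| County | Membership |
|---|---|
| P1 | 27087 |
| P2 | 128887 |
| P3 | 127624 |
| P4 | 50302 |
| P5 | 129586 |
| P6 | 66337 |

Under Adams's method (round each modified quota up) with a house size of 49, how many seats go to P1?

3

Standard divisor 529823/49 ≈ 10812.714; standard quotas: P1 2.505, P2 11.920, P3 11.803, P4 4.652, P5 11.985, P6 6.135.
Rounding up gives 3, 12, 12, 5, 12, 7 = 51 seats, so the divisor must be adjusted.
With modified divisor 11660: modified quotas P1 2.323, P2 11.054, P3 10.945, P4 4.314, P5 11.114, P6 5.689.
Rounding up: P1 3, P2 12, P3 11, P4 5, P5 12, P6 6 (total 49).
P1 receives 3.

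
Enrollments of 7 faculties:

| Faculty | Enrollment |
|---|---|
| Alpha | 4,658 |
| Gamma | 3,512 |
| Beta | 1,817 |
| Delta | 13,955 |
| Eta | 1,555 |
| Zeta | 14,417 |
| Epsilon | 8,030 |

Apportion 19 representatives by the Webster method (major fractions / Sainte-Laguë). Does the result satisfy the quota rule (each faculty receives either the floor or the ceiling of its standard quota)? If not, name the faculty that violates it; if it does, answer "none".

Standard quotas: Alpha 1.846, Gamma 1.392, Beta 0.720, Delta 5.530, Eta 0.616, Zeta 5.713, Epsilon 3.182.
Webster allocation: Alpha 2, Gamma 1, Beta 1, Delta 5, Eta 1, Zeta 6, Epsilon 3.
Every allocation lies between the lower and upper quota.

none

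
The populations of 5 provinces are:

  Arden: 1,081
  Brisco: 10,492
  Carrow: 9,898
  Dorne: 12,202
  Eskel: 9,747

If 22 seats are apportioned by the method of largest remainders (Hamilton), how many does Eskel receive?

5

Standard divisor: 43420 ÷ 22 ≈ 1973.636.
Standard quotas: Arden 0.5477, Brisco 5.3161, Carrow 5.0151, Dorne 6.1825, Eskel 4.9386.
Lower quotas: Arden 0, Brisco 5, Carrow 5, Dorne 6, Eskel 4 (sum 20, leaving 2 seats).
Remainders in descending order: Eskel 0.9386, Arden 0.5477, Brisco 0.3161, Dorne 0.1825, Carrow 0.0151.
The surplus seats go to Eskel, Arden.
Eskel receives 5.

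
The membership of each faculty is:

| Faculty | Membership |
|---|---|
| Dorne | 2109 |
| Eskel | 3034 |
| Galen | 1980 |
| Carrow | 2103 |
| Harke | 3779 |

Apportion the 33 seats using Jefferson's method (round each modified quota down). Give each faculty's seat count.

Dorne 5; Eskel 8; Galen 5; Carrow 5; Harke 10

Standard divisor 13005/33 ≈ 394.091; standard quotas: Dorne 5.352, Eskel 7.699, Galen 5.024, Carrow 5.336, Harke 9.589.
Rounding down gives 5, 7, 5, 5, 9 = 31 seats, so the divisor must be adjusted.
With modified divisor 360: modified quotas Dorne 5.858, Eskel 8.428, Galen 5.500, Carrow 5.842, Harke 10.497.
Rounding down: Dorne 5, Eskel 8, Galen 5, Carrow 5, Harke 10 (total 33).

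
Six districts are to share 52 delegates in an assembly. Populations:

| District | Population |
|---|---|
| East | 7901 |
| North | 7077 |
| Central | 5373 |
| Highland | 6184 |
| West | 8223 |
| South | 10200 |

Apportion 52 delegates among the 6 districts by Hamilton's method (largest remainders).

East=9; North=8; Central=6; Highland=7; West=10; South=12

Total 44958; standard divisor 44958/52 ≈ 864.577.
Standard quotas: East 9.1386, North 8.1855, Central 6.2146, Highland 7.1526, West 9.5110, South 11.7977.
Lower quotas: East 9, North 8, Central 6, Highland 7, West 9, South 11 (sum 50, leaving 2 seats).
Remainders in descending order: South 0.7977, West 0.5110, Central 0.2146, North 0.1855, Highland 0.1526, East 0.1386.
The surplus seats go to South, West.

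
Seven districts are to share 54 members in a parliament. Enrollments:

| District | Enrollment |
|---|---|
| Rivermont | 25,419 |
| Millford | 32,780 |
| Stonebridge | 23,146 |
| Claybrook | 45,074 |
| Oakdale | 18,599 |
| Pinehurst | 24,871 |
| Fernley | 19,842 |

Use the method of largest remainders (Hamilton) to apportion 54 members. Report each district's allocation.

Total 189731; standard divisor 189731/54 ≈ 3513.537.
Standard quotas: Rivermont 7.2346, Millford 9.3296, Stonebridge 6.5877, Claybrook 12.8287, Oakdale 5.2935, Pinehurst 7.0786, Fernley 5.6473.
Lower quotas: Rivermont 7, Millford 9, Stonebridge 6, Claybrook 12, Oakdale 5, Pinehurst 7, Fernley 5 (sum 51, leaving 3 seats).
Remainders in descending order: Claybrook 0.8287, Fernley 0.6473, Stonebridge 0.5877, Millford 0.3296, Oakdale 0.2935, Rivermont 0.2346, Pinehurst 0.0786.
Largest remainders: Claybrook, Fernley, Stonebridge receive the extra seats.

Rivermont: 7; Millford: 9; Stonebridge: 7; Claybrook: 13; Oakdale: 5; Pinehurst: 7; Fernley: 6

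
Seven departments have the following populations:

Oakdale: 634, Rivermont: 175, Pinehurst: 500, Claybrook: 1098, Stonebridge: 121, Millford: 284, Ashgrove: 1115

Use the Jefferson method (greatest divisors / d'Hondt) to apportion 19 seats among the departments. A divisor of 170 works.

Oakdale: 3, Rivermont: 1, Pinehurst: 2, Claybrook: 6, Stonebridge: 0, Millford: 1, Ashgrove: 6

With modified divisor 170: modified quotas Oakdale 3.729, Rivermont 1.029, Pinehurst 2.941, Claybrook 6.459, Stonebridge 0.712, Millford 1.671, Ashgrove 6.559.
Rounding down: Oakdale 3, Rivermont 1, Pinehurst 2, Claybrook 6, Stonebridge 0, Millford 1, Ashgrove 6 (total 19).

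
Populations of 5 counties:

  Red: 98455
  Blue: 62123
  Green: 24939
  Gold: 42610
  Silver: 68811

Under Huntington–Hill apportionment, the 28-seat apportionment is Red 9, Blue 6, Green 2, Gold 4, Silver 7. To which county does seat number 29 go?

Red

Priority for the next seat is population ÷ (√(s·(s+1))).
Priorities: Red 10378.068, Blue 9585.787, Green 10181.304, Gold 9527.886, Silver 9195.257.
Highest priority: Red.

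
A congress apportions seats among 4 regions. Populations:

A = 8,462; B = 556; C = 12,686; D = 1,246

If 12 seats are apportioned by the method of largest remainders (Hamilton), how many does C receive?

7

Total 22950; standard divisor 22950/12 ≈ 1912.5.
Standard quotas: A 4.4246, B 0.2907, C 6.6332, D 0.6515.
Lower quotas: A 4, B 0, C 6, D 0 (sum 10, leaving 2 seats).
Remainders in descending order: D 0.6515, C 0.6332, A 0.4246, B 0.2907.
Largest remainders: D, C receive the extra seats.
C receives 7.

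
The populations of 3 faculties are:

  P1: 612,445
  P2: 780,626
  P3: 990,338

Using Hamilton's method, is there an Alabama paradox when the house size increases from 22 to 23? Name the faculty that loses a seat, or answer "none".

At 22 seats: P1 6, P2 7, P3 9.
At 23 seats: P1 6, P2 7, P3 10.
No faculty's allocation decreased.

none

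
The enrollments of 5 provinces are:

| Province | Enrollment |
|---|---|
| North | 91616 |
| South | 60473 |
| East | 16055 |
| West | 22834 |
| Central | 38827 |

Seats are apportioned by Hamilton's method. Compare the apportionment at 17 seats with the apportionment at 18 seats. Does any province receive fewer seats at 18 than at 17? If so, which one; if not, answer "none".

At 17 seats: North 7, South 4, East 1, West 2, Central 3.
At 18 seats: North 7, South 5, East 1, West 2, Central 3.
No province's allocation decreased.

none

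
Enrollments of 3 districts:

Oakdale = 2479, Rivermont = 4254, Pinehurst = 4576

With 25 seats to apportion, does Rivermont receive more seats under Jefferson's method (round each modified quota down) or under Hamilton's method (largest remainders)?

Jefferson: Oakdale 5, Rivermont 10, Pinehurst 10.
Hamilton: Oakdale 6, Rivermont 9, Pinehurst 10.
Rivermont gets 10 under Jefferson and 9 under Hamilton.

Jefferson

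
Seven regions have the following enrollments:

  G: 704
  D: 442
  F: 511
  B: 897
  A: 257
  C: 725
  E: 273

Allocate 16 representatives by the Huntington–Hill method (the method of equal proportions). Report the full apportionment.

With divisor 234: modified quotas G 3.009, D 1.889, F 2.184, B 3.833, A 1.098, C 3.098, E 1.167.
Geometric-mean thresholds: G √(3·4)=3.464, D √(1·2)=1.414, F √(2·3)=2.449, B √(3·4)=3.464, A √(1·2)=1.414, C √(3·4)=3.464, E √(1·2)=1.414.
Each quota rounded against its threshold gives G 3, D 2, F 2, B 4, A 1, C 3, E 1 (total 16).

G: 3, D: 2, F: 2, B: 4, A: 1, C: 3, E: 1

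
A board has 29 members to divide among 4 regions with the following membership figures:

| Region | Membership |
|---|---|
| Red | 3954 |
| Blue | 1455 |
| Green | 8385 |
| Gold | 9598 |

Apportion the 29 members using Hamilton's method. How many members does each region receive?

Standard divisor: 23392 ÷ 29 ≈ 806.621.
Standard quotas: Red 4.9019, Blue 1.8038, Green 10.3952, Gold 11.8990.
Lower quotas: Red 4, Blue 1, Green 10, Gold 11 (sum 26, leaving 3 seats).
Remainders in descending order: Red 0.9019, Gold 0.8990, Blue 0.8038, Green 0.3952.
Largest remainders: Red, Gold, Blue receive the extra seats.

Red 5, Blue 2, Green 10, Gold 12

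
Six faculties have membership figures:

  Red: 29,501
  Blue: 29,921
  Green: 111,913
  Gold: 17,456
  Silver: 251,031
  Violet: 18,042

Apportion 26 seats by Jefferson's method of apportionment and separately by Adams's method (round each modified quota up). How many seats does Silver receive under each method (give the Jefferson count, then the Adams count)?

15 and 14

Jefferson: Red 1, Blue 1, Green 7, Gold 1, Silver 15, Violet 1.
Adams: Red 2, Blue 2, Green 6, Gold 1, Silver 14, Violet 1.
Silver gets 15 under Jefferson and 14 under Adams.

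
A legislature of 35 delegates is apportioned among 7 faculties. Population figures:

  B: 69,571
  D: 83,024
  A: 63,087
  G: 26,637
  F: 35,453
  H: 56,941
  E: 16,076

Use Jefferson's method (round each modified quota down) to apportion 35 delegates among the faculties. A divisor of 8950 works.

With modified divisor 8950: modified quotas B 7.773, D 9.276, A 7.049, G 2.976, F 3.961, H 6.362, E 1.796.
Rounding down: B 7, D 9, A 7, G 2, F 3, H 6, E 1 (total 35).

B 7; D 9; A 7; G 2; F 3; H 6; E 1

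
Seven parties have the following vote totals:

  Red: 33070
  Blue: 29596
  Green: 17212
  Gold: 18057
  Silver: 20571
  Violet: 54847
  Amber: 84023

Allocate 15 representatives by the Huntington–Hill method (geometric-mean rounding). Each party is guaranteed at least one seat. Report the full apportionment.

With divisor 17311: modified quotas Red 1.910, Blue 1.710, Green 0.994, Gold 1.043, Silver 1.188, Violet 3.168, Amber 4.854.
Geometric-mean thresholds: Red √(1·2)=1.414, Blue √(1·2)=1.414, Green (min 1), Gold √(1·2)=1.414, Silver √(1·2)=1.414, Violet √(3·4)=3.464, Amber √(4·5)=4.472.
Each quota rounded against its threshold gives Red 2, Blue 2, Green 1, Gold 1, Silver 1, Violet 3, Amber 5 (total 15).

Red: 2; Blue: 2; Green: 1; Gold: 1; Silver: 1; Violet: 3; Amber: 5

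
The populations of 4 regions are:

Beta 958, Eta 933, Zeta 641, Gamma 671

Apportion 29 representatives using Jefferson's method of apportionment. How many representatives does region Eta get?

8

Standard divisor 3203/29 ≈ 110.448; standard quotas: Beta 8.674, Eta 8.447, Zeta 5.804, Gamma 6.075.
Rounding down gives 8, 8, 5, 6 = 27 seats, so the divisor must be adjusted.
With modified divisor 105: modified quotas Beta 9.124, Eta 8.886, Zeta 6.105, Gamma 6.390.
Rounding down: Beta 9, Eta 8, Zeta 6, Gamma 6 (total 29).
Eta receives 8.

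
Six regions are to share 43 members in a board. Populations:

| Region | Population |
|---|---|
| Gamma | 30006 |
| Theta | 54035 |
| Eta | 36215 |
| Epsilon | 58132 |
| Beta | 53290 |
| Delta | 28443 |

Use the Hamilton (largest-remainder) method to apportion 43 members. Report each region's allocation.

Gamma 5; Theta 9; Eta 6; Epsilon 9; Beta 9; Delta 5

The standard divisor is 260121/43 ≈ 6049.326.
Standard quotas: Gamma 4.9602, Theta 8.9324, Eta 5.9866, Epsilon 9.6097, Beta 8.8092, Delta 4.7018.
Lower quotas: Gamma 4, Theta 8, Eta 5, Epsilon 9, Beta 8, Delta 4 (sum 38, leaving 5 seats).
Remainders in descending order: Eta 0.9866, Gamma 0.9602, Theta 0.9324, Beta 0.8092, Delta 0.7018, Epsilon 0.6097.
The surplus seats go to Eta, Gamma, Theta, Beta, Delta.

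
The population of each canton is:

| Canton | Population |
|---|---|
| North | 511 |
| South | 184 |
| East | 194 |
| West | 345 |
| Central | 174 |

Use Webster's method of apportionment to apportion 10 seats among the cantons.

Standard divisor 1408/10 ≈ 140.8; standard quotas: North 3.629, South 1.307, East 1.378, West 2.450, Central 1.236.
Rounding to the nearest integer gives 4, 1, 1, 2, 1 = 9 seats, so the divisor must be adjusted.
With modified divisor 134: modified quotas North 3.813, South 1.373, East 1.448, West 2.575, Central 1.299.
Rounding to the nearest integer: North 4, South 1, East 1, West 3, Central 1 (total 10).

North=4, South=1, East=1, West=3, Central=1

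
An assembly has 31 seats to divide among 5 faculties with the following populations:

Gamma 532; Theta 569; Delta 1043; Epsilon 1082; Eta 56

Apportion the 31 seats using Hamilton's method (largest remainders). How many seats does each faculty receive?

Gamma=5, Theta=5, Delta=10, Epsilon=10, Eta=1

The standard divisor is 3282/31 ≈ 105.871.
Standard quotas: Gamma 5.025, Theta 5.374, Delta 9.852, Epsilon 10.220, Eta 0.529.
Lower quotas: Gamma 5, Theta 5, Delta 9, Epsilon 10, Eta 0 (sum 29, leaving 2 seats).
Remainders in descending order: Delta 0.852, Eta 0.529, Theta 0.374, Epsilon 0.220, Gamma 0.025.
Largest remainders: Delta, Eta receive the extra seats.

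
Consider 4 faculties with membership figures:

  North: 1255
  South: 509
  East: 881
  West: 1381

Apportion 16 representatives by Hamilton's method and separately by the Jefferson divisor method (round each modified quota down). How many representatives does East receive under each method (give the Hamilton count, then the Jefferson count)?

4 and 3

Hamilton: North 5, South 2, East 4, West 5.
Jefferson: North 5, South 2, East 3, West 6.
East gets 4 under Hamilton and 3 under Jefferson.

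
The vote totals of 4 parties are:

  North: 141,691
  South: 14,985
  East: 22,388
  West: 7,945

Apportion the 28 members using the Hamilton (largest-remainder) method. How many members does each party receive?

Total 187009; standard divisor 187009/28 ≈ 6678.893.
Standard quotas: North 21.2147, South 2.2436, East 3.3521, West 1.1896.
Lower quotas: North 21, South 2, East 3, West 1 (sum 27, leaving 1 seat).
Remainders in descending order: East 0.3521, South 0.2436, North 0.2147, West 0.1896.
The surplus seat goes to East.

North 21; South 2; East 4; West 1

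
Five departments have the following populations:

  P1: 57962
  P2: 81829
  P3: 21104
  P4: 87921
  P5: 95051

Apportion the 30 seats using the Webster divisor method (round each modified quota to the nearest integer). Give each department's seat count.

P1=5, P2=7, P3=2, P4=8, P5=8

Standard divisor 343867/30 ≈ 11462.233; standard quotas: P1 5.057, P2 7.139, P3 1.841, P4 7.670, P5 8.293.
Rounding to the nearest integer gives P1 5, P2 7, P3 2, P4 8, P5 8 — total 30, matching the house size, so no adjustment is needed.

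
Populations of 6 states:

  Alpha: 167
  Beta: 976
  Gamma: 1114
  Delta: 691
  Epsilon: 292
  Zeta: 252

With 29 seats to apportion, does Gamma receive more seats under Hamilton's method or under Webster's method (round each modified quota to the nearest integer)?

Webster

Hamilton: Alpha 1, Beta 8, Gamma 9, Delta 6, Epsilon 3, Zeta 2.
Webster: Alpha 1, Beta 8, Gamma 10, Delta 6, Epsilon 2, Zeta 2.
Gamma gets 9 under Hamilton and 10 under Webster.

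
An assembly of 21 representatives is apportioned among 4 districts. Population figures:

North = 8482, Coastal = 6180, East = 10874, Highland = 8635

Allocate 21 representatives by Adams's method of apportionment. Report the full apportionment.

North: 5, Coastal: 4, East: 7, Highland: 5

Standard divisor 34171/21 ≈ 1627.19; standard quotas: North 5.213, Coastal 3.798, East 6.683, Highland 5.307.
Rounding up gives 6, 4, 7, 6 = 23 seats, so the divisor must be adjusted.
With modified divisor 1800: modified quotas North 4.712, Coastal 3.433, East 6.041, Highland 4.797.
Rounding up: North 5, Coastal 4, East 7, Highland 5 (total 21).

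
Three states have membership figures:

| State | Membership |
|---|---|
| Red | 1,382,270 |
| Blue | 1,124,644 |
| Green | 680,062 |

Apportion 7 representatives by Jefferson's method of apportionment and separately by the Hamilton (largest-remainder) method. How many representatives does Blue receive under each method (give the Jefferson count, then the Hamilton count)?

Jefferson: Red 3, Blue 3, Green 1.
Hamilton: Red 3, Blue 2, Green 2.
Blue gets 3 under Jefferson and 2 under Hamilton.

3 and 2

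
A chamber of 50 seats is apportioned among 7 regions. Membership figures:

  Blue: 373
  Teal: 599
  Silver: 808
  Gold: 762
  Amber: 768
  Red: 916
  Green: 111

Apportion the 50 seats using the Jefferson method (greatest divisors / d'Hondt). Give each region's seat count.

Blue: 4, Teal: 7, Silver: 9, Gold: 9, Amber: 9, Red: 11, Green: 1

Standard divisor 4337/50 ≈ 86.74; standard quotas: Blue 4.300, Teal 6.906, Silver 9.315, Gold 8.785, Amber 8.854, Red 10.560, Green 1.280.
Rounding down gives 4, 6, 9, 8, 8, 10, 1 = 46 seats, so the divisor must be adjusted.
With modified divisor 82: modified quotas Blue 4.549, Teal 7.305, Silver 9.854, Gold 9.293, Amber 9.366, Red 11.171, Green 1.354.
Rounding down: Blue 4, Teal 7, Silver 9, Gold 9, Amber 9, Red 11, Green 1 (total 50).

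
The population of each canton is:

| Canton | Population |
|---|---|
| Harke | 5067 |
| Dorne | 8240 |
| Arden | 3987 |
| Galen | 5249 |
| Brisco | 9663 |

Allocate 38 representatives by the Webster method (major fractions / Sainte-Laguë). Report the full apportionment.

Harke 6, Dorne 10, Arden 5, Galen 6, Brisco 11

Standard divisor 32206/38 ≈ 847.526; standard quotas: Harke 5.979, Dorne 9.722, Arden 4.704, Galen 6.193, Brisco 11.401.
Rounding to the nearest integer gives Harke 6, Dorne 10, Arden 5, Galen 6, Brisco 11 — total 38, matching the house size, so no adjustment is needed.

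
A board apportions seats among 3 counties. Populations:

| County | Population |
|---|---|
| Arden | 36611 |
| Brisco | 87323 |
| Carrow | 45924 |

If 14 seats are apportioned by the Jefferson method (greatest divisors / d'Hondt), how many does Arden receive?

3

Standard divisor 169858/14 ≈ 12132.714; standard quotas: Arden 3.018, Brisco 7.197, Carrow 3.785.
Rounding down gives 3, 7, 3 = 13 seats, so the divisor must be adjusted.
With modified divisor 11200: modified quotas Arden 3.269, Brisco 7.797, Carrow 4.100.
Rounding down: Arden 3, Brisco 7, Carrow 4 (total 14).
Arden receives 3.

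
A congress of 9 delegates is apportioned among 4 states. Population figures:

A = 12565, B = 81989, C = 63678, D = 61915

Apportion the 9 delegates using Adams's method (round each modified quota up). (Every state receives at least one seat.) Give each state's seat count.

Standard divisor 220147/9 ≈ 24460.778; standard quotas: A 0.514, B 3.352, C 2.603, D 2.531.
Rounding up gives 1, 4, 3, 3 = 11 seats, so the divisor must be adjusted.
With modified divisor 31400: modified quotas A 0.400, B 2.611, C 2.028, D 1.972.
Rounding up: A 1, B 3, C 3, D 2 (total 9).

A 1, B 3, C 3, D 2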